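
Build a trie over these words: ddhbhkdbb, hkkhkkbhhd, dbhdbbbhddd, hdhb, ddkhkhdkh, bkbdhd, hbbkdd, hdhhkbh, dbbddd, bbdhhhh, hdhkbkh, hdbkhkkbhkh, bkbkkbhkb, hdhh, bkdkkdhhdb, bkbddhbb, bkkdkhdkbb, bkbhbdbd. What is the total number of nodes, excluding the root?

108

Count nodes per top-level branch (shared prefixes stored once):
  'b'-branch (bbdhhhh, bkbddhbb, bkbdhd, bkbhbdbd, bkbkkbhkb, bkdkkdhhdb, bkkdkhdkbb): 43 nodes
  'd'-branch (dbbddd, dbhdbbbhddd, ddhbhkdbb, ddkhkhdkh): 30 nodes
  'h'-branch (hbbkdd, hdbkhkkbhkh, hdhb, hdhh, hdhhkbh, hdhkbkh, hkkhkkbhhd): 35 nodes
Sum: 108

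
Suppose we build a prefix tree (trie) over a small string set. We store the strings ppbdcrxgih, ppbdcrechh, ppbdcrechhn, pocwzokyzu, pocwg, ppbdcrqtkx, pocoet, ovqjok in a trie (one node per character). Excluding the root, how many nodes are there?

38

Trie structure (* marks end of a word):
(root)
├─ o
│  └─ v
│     └─ q
│        └─ j
│           └─ o
│              └─ k *
└─ p
   ├─ o
   │  └─ c
   │     ├─ o
   │     │  └─ e
   │     │     └─ t *
   │     └─ w
   │        ├─ g *
   │        └─ z
   │           └─ o
   │              └─ k
   │                 └─ y
   │                    └─ z
   │                       └─ u *
   └─ p
      └─ b
         └─ d
            └─ c
               └─ r
                  ├─ e
                  │  └─ c
                  │     └─ h
                  │        └─ h *
                  │           └─ n *
                  ├─ q
                  │  └─ t
                  │     └─ k
                  │        └─ x *
                  └─ x
                     └─ g
                        └─ i
                           └─ h *
Counting every labelled node above: 38.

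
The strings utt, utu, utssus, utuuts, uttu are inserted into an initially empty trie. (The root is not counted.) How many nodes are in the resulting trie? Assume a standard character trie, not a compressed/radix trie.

Insert word by word; a character creates a node only if that edge doesn't already exist:
  "utt" → 3 new (u, t, t)
  "utu" → prefix "ut" already present; 1 new (u)
  "utssus" → prefix "ut" already present; 4 new (s, s, u, s)
  "utuuts" → prefix "utu" already present; 3 new (u, t, s)
  "uttu" → prefix "utt" already present; 1 new (u)
Total nodes = 3 + 1 + 4 + 3 + 1 = 12

12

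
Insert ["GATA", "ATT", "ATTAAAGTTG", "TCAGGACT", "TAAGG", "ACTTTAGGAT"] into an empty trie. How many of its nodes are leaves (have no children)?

5

Leaves are exactly the stored words that no other stored word extends.
Those words: "ACTTTAGGAT", "ATTAAAGTTG", "GATA", "TAAGG", "TCAGGACT"
Leaf count: 5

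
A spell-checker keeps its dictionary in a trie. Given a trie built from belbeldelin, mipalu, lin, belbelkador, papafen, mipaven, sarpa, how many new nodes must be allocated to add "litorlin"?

Walking "litorlin" from the root, the first 2 characters ("li") follow existing edges; "t" is the first miss.
Each of the 6 remaining characters creates one node.

6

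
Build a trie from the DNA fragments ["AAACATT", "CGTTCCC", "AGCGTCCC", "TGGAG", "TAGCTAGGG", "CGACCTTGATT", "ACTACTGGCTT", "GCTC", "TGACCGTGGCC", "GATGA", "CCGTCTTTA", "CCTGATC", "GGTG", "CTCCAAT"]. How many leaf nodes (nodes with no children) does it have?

14

Leaves are exactly the stored words that no other stored word extends.
Those words: "AAACATT", "ACTACTGGCTT", "AGCGTCCC", "CCGTCTTTA", "CCTGATC", "CGACCTTGATT", "CGTTCCC", "CTCCAAT", "GATGA", "GCTC", "GGTG", "TAGCTAGGG", "TGACCGTGGCC", "TGGAG"
Leaf count: 14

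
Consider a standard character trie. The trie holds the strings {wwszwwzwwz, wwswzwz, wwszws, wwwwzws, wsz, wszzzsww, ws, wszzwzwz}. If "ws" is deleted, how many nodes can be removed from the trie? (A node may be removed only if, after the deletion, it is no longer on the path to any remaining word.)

0

Walk "ws" from the leaf back toward the root, removing each node that no remaining word uses.
Every node on "ws" is still needed (e.g. by "wsz"), so nothing is freed.
Nodes removed: 0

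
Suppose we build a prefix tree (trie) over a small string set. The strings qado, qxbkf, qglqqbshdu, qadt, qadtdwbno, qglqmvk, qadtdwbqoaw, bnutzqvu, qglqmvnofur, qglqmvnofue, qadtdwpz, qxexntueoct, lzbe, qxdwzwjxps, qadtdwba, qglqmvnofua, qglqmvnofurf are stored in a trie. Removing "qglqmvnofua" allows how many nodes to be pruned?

A node on "qglqmvnofua"'s path can go only if nothing else ends at it or branches off below it.
The suffix "a" (1 node) is used only by "qglqmvnofua"; the node for "qglqmvnofu" still has the child "r", so pruning stops there.
Nodes removed: 1

1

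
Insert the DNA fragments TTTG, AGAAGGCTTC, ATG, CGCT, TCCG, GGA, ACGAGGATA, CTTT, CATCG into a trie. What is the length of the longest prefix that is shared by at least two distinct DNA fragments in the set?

1

Look for the deepest trie node that still has at least two words in its subtree.
e.g. "ACGAGGATA" and "AGAAGGCTTC" share the prefix "A" of length 1; no pair shares a longer one.
Longest shared-prefix length: 1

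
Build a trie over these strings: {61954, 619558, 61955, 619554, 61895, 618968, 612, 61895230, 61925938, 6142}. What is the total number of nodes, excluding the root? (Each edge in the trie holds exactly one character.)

24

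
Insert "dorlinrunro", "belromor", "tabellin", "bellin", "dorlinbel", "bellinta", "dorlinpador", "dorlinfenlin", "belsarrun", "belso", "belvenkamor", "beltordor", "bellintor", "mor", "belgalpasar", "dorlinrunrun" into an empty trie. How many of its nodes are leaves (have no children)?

A leaf is a node with no children — equivalently, the end of a word that is not a proper prefix of any other stored word.
Those words: "belgalpasar", "bellinta", "bellintor", "belromor", "belsarrun", "belso", "beltordor", "belvenkamor", "dorlinbel", "dorlinfenlin", "dorlinpador", "dorlinrunro", "dorlinrunrun", "mor", "tabellin"
Leaf count: 15

15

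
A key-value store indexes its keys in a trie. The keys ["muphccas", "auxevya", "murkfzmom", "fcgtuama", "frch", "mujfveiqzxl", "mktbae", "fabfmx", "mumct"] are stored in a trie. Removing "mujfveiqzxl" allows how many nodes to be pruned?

A node on "mujfveiqzxl"'s path can go only if nothing else ends at it or branches off below it.
The suffix "jfveiqzxl" (9 nodes) is used only by "mujfveiqzxl"; the node for "mu" still has the child "p", so pruning stops there.
Nodes removed: 9

9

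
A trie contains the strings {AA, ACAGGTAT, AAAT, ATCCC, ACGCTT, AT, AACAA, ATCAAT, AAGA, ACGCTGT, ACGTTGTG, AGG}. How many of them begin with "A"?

12

Walk to "A"; the words in its subtree are exactly those with that prefix.
Matches: "AA", "AAAT", "AACAA", "AAGA", "ACAGGTAT", "ACGCTGT", "ACGCTT", "ACGTTGTG", "AGG", "AT", "ATCAAT", "ATCCC"
Count: 12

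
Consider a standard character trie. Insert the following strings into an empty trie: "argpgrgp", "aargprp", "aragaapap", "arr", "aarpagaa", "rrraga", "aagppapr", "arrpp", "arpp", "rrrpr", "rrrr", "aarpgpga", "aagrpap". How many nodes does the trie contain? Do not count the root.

54

Insert word by word; a character creates a node only if that edge doesn't already exist:
  "argpgrgp" → 8 new (a, r, g, p, g, r, g, p)
  "aargprp" → prefix "a" already present; 6 new (a, r, g, p, r, p)
  "aragaapap" → prefix "ar" already present; 7 new (a, g, a, a, p, a, p)
  "arr" → prefix "ar" already present; 1 new (r)
  "aarpagaa" → prefix "aar" already present; 5 new (p, a, g, a, a)
  "rrraga" → 6 new (r, r, r, a, g, a)
  "aagppapr" → prefix "aa" already present; 6 new (g, p, p, a, p, r)
  "arrpp" → prefix "arr" already present; 2 new (p, p)
  "arpp" → prefix "ar" already present; 2 new (p, p)
  "rrrpr" → prefix "rrr" already present; 2 new (p, r)
  "rrrr" → prefix "rrr" already present; 1 new (r)
  "aarpgpga" → prefix "aarp" already present; 4 new (g, p, g, a)
  "aagrpap" → prefix "aag" already present; 4 new (r, p, a, p)
Total nodes = 8 + 6 + 7 + 1 + 5 + 6 + 6 + 2 + 2 + 2 + 1 + 4 + 4 = 54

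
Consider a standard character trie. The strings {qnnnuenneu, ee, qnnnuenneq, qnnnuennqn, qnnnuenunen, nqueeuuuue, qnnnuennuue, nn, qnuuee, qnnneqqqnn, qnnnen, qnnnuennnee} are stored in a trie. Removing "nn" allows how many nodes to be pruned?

Walk "nn" from the leaf back toward the root, removing each node that no remaining word uses.
The suffix "n" (1 node) is used only by "nn"; the node for "n" still has the child "q", so pruning stops there.
Nodes removed: 1

1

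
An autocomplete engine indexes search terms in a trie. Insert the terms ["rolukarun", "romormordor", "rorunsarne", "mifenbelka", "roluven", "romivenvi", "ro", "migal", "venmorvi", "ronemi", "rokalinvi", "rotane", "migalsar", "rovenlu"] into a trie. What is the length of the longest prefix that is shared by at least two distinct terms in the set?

5

Equivalently: take the maximum, over all pairs, of their longest common prefix length.
"migal" and "migalsar" agree on "migal" (5 characters) before diverging; nothing deeper is shared.
Longest shared-prefix length: 5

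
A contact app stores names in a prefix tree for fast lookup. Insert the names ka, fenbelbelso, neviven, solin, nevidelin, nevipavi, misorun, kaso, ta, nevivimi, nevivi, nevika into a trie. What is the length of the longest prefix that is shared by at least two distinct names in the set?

Equivalently: take the maximum, over all pairs, of their longest common prefix length.
"nevivi" and "nevivimi" agree on "nevivi" (6 characters) before diverging; nothing deeper is shared.
Longest shared-prefix length: 6

6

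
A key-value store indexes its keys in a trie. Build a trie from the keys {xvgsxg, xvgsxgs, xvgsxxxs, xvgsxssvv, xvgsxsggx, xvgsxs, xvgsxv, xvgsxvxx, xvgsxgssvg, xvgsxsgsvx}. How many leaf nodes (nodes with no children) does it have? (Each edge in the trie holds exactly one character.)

A leaf is a node with no children — equivalently, the end of a word that is not a proper prefix of any other stored word.
Those words: "xvgsxgssvg", "xvgsxsggx", "xvgsxsgsvx", "xvgsxssvv", "xvgsxvxx", "xvgsxxxs"
Leaf count: 6

6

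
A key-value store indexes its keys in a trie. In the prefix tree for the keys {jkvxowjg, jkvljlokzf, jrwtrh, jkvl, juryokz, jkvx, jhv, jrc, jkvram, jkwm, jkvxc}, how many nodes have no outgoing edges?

9

A leaf is a node with no children — equivalently, the end of a word that is not a proper prefix of any other stored word.
Those words: "jhv", "jkvljlokzf", "jkvram", "jkvxc", "jkvxowjg", "jkwm", "jrc", "jrwtrh", "juryokz"
Leaf count: 9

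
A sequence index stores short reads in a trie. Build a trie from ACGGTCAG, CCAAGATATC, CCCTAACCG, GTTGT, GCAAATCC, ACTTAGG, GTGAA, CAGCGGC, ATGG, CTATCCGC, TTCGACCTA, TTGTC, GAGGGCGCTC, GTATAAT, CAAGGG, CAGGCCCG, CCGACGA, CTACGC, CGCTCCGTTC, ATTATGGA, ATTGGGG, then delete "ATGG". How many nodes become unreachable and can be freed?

After clearing the end-marker at "ATGG", prune upward until reaching a node still needed by another word.
The suffix "GG" (2 nodes) is used only by "ATGG"; the node for "AT" still has the child "T", so pruning stops there.
Nodes removed: 2

2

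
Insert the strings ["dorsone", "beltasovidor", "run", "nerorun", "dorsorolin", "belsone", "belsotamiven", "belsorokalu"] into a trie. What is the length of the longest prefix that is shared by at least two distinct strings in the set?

Look for the deepest trie node that still has at least two words in its subtree.
"belsone" and "belsorokalu" agree on "belso" (5 characters) before diverging; nothing deeper is shared.
Longest shared-prefix length: 5

5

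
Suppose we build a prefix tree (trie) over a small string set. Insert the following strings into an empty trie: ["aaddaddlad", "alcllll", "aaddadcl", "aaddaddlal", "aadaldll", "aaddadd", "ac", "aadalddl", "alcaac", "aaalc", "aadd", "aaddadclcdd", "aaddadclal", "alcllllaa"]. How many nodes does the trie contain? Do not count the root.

Trie structure (* marks end of a word):
(root)
└─ a
   ├─ a
   │  ├─ a
   │  │  └─ l
   │  │     └─ c *
   │  └─ d
   │     ├─ a
   │     │  └─ l
   │     │     └─ d
   │     │        ├─ d
   │     │        │  └─ l *
   │     │        └─ l
   │     │           └─ l *
   │     └─ d *
   │        └─ a
   │           └─ d
   │              ├─ c
   │              │  └─ l *
   │              │     ├─ a
   │              │     │  └─ l *
   │              │     └─ c
   │              │        └─ d
   │              │           └─ d *
   │              └─ d *
   │                 └─ l
   │                    └─ a
   │                       ├─ d *
   │                       └─ l *
   ├─ c *
   └─ l
      └─ c
         ├─ a
         │  └─ a
         │     └─ c *
         └─ l
            └─ l
               └─ l
                  └─ l *
                     └─ a
                        └─ a *
Counting every labelled node above: 40.

40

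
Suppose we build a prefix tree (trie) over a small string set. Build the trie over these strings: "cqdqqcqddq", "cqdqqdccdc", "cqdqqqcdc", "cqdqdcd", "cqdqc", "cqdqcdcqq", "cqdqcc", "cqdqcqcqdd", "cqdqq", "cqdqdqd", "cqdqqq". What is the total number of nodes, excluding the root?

Count nodes per top-level branch (shared prefixes stored once):
  'c'-branch (cqdqc, cqdqcc, cqdqcdcqq, cqdqcqcqdd, cqdqdcd, cqdqdqd, cqdqq, cqdqqcqddq, cqdqqdccdc, cqdqqq, cqdqqqcdc): 35 nodes
Sum: 35

35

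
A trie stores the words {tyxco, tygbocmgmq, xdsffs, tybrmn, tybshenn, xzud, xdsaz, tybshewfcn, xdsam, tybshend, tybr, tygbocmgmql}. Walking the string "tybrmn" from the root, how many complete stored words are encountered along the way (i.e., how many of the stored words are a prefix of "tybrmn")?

Walk "tybrmn" from the root; an end-of-word marker is hit whenever a stored word is a prefix of "tybrmn".
Prefixes of the query that are stored words: "tybr", "tybrmn"
Count: 2

2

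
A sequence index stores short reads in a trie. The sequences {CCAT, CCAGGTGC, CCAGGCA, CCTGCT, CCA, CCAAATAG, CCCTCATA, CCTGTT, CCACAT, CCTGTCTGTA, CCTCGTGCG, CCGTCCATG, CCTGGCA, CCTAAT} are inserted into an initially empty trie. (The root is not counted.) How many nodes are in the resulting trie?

55

Insert word by word; a character creates a node only if that edge doesn't already exist:
  "CCAT" → 4 new (C, C, A, T)
  "CCAGGTGC" → prefix "CCA" already present; 5 new (G, G, T, G, C)
  "CCAGGCA" → prefix "CCAGG" already present; 2 new (C, A)
  "CCTGCT" → prefix "CC" already present; 4 new (T, G, C, T)
  "CCA" → prefix "CCA" already present; 0 new (none)
  "CCAAATAG" → prefix "CCA" already present; 5 new (A, A, T, A, G)
  "CCCTCATA" → prefix "CC" already present; 6 new (C, T, C, A, T, A)
  "CCTGTT" → prefix "CCTG" already present; 2 new (T, T)
  "CCACAT" → prefix "CCA" already present; 3 new (C, A, T)
  "CCTGTCTGTA" → prefix "CCTGT" already present; 5 new (C, T, G, T, A)
  "CCTCGTGCG" → prefix "CCT" already present; 6 new (C, G, T, G, C, G)
  "CCGTCCATG" → prefix "CC" already present; 7 new (G, T, C, C, A, T, G)
  "CCTGGCA" → prefix "CCTG" already present; 3 new (G, C, A)
  "CCTAAT" → prefix "CCT" already present; 3 new (A, A, T)
Total nodes = 4 + 5 + 2 + 4 + 0 + 5 + 6 + 2 + 3 + 5 + 6 + 7 + 3 + 3 = 55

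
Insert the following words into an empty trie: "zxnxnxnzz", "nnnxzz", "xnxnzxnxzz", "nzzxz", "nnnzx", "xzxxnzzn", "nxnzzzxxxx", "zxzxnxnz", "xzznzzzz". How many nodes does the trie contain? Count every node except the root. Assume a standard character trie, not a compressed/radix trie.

59

Trace insertions, counting only characters that open a new branch:
  "zxnxnxnzz" → 9 new (z, x, n, x, n, x, n, z, z)
  "nnnxzz" → 6 new (n, n, n, x, z, z)
  "xnxnzxnxzz" → 10 new (x, n, x, n, z, x, n, x, z, z)
  "nzzxz" → prefix "n" already present; 4 new (z, z, x, z)
  "nnnzx" → prefix "nnn" already present; 2 new (z, x)
  "xzxxnzzn" → prefix "x" already present; 7 new (z, x, x, n, z, z, n)
  "nxnzzzxxxx" → prefix "n" already present; 9 new (x, n, z, z, z, x, x, x, x)
  "zxzxnxnz" → prefix "zx" already present; 6 new (z, x, n, x, n, z)
  "xzznzzzz" → prefix "xz" already present; 6 new (z, n, z, z, z, z)
Total nodes = 9 + 6 + 10 + 4 + 2 + 7 + 9 + 6 + 6 = 59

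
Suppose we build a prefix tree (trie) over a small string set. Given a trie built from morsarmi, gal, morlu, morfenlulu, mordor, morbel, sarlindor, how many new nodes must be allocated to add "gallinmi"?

Walking "gallinmi" from the root, the first 3 characters ("gal") follow existing edges; "l" is the first miss.
Each of the 5 remaining characters creates one node.

5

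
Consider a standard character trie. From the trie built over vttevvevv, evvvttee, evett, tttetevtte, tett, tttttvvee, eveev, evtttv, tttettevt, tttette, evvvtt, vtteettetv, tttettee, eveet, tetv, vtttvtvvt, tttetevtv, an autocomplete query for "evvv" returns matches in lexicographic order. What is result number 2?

evvvttee

DFS of the "evvv" subtree visits, in order: "evvvtt", "evvvttee"
Position 2: evvvttee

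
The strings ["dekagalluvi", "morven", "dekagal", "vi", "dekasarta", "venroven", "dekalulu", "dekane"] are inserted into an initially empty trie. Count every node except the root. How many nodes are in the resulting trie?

37

Insert word by word; a character creates a node only if that edge doesn't already exist:
  "dekagalluvi" → 11 new (d, e, k, a, g, a, l, l, u, v, i)
  "morven" → 6 new (m, o, r, v, e, n)
  "dekagal" → prefix "dekagal" already present; 0 new (none)
  "vi" → 2 new (v, i)
  "dekasarta" → prefix "deka" already present; 5 new (s, a, r, t, a)
  "venroven" → prefix "v" already present; 7 new (e, n, r, o, v, e, n)
  "dekalulu" → prefix "deka" already present; 4 new (l, u, l, u)
  "dekane" → prefix "deka" already present; 2 new (n, e)
Total nodes = 11 + 6 + 0 + 2 + 5 + 7 + 4 + 2 = 37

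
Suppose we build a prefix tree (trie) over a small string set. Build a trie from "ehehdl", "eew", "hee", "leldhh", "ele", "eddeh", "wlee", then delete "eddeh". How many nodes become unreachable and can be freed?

After clearing the end-marker at "eddeh", prune upward until reaching a node still needed by another word.
The suffix "ddeh" (4 nodes) is used only by "eddeh"; the node for "e" still has the child "h", so pruning stops there.
Nodes removed: 4

4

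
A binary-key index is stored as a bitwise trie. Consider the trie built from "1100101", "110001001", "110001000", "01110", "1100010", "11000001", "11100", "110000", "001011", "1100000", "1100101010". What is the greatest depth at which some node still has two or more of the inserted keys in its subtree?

8

The deepest shared node is where two words last agree before diverging.
e.g. "110001000" and "110001001" share the prefix "11000100" of length 8; no pair shares a longer one.
Longest shared-prefix length: 8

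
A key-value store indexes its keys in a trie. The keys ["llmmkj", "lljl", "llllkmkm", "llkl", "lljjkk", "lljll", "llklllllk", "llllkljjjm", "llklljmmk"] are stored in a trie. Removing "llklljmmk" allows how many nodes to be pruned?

A node on "llklljmmk"'s path can go only if nothing else ends at it or branches off below it.
The suffix "jmmk" (4 nodes) is used only by "llklljmmk"; the node for "llkll" still has the child "l", so pruning stops there.
Nodes removed: 4

4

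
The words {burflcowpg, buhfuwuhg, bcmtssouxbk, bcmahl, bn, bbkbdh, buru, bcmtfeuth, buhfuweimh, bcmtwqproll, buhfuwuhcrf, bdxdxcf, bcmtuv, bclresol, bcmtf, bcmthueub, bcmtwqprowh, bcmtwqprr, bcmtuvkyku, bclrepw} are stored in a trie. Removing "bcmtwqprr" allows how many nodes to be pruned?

1

A node on "bcmtwqprr"'s path can go only if nothing else ends at it or branches off below it.
The suffix "r" (1 node) is used only by "bcmtwqprr"; the node for "bcmtwqpr" still has the child "o", so pruning stops there.
Nodes removed: 1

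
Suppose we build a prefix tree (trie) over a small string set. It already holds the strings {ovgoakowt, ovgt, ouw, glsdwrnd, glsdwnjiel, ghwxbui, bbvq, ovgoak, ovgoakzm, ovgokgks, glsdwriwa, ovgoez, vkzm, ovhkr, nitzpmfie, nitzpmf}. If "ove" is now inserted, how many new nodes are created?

1

Walking "ove" from the root, the first 2 characters ("ov") follow existing edges; "e" is the first miss.
New nodes needed: |"ove"| − 2 = 3 − 2 = 1.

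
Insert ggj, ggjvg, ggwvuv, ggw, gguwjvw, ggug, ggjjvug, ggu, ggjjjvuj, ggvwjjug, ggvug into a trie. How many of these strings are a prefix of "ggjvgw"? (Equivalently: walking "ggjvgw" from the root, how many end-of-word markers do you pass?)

2

Traverse "ggjvgw" character by character; count nodes along the way that are marked as word ends.
Prefixes of the query that are stored words: "ggj", "ggjvg"
Count: 2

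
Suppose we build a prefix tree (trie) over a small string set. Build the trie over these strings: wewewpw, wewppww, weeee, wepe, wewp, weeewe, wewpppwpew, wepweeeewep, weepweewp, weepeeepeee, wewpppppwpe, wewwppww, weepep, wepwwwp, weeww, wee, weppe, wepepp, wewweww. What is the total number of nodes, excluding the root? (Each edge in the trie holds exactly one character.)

Trace insertions, counting only characters that open a new branch:
  "wewewpw" → 7 new (w, e, w, e, w, p, w)
  "wewppww" → prefix "wew" already present; 4 new (p, p, w, w)
  "weeee" → prefix "we" already present; 3 new (e, e, e)
  "wepe" → prefix "we" already present; 2 new (p, e)
  "wewp" → prefix "wewp" already present; 0 new (none)
  "weeewe" → prefix "weee" already present; 2 new (w, e)
  "wewpppwpew" → prefix "wewpp" already present; 5 new (p, w, p, e, w)
  "wepweeeewep" → prefix "wep" already present; 8 new (w, e, e, e, e, w, e, p)
  "weepweewp" → prefix "wee" already present; 6 new (p, w, e, e, w, p)
  "weepeeepeee" → prefix "weep" already present; 7 new (e, e, e, p, e, e, e)
  "wewpppppwpe" → prefix "wewppp" already present; 5 new (p, p, w, p, e)
  "wewwppww" → prefix "wew" already present; 5 new (w, p, p, w, w)
  "weepep" → prefix "weepe" already present; 1 new (p)
  "wepwwwp" → prefix "wepw" already present; 3 new (w, w, p)
  "weeww" → prefix "wee" already present; 2 new (w, w)
  "wee" → prefix "wee" already present; 0 new (none)
  "weppe" → prefix "wep" already present; 2 new (p, e)
  "wepepp" → prefix "wepe" already present; 2 new (p, p)
  "wewweww" → prefix "weww" already present; 3 new (e, w, w)
Total nodes = 7 + 4 + 3 + 2 + 0 + 2 + 5 + 8 + 6 + 7 + 5 + 5 + 1 + 3 + 2 + 0 + 2 + 2 + 3 = 67

67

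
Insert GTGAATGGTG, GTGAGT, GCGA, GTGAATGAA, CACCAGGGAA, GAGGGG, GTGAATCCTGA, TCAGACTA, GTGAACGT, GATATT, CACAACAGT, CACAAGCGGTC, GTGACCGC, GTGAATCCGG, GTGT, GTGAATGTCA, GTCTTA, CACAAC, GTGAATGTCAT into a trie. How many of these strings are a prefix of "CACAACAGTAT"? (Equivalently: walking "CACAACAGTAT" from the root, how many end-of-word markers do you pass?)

2

Walk "CACAACAGTAT" from the root; an end-of-word marker is hit whenever a stored word is a prefix of "CACAACAGTAT".
Prefixes of the query that are stored words: "CACAAC", "CACAACAGT"
Count: 2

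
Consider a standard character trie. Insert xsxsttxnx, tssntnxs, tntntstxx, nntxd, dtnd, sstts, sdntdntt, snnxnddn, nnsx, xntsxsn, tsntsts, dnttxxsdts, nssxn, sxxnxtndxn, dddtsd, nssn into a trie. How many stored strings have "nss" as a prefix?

Filter for entries beginning with "nss":
Matches: "nssn", "nssxn"
Count: 2

2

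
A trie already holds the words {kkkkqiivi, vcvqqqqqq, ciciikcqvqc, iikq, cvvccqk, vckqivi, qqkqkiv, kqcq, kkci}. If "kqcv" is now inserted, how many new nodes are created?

The longest prefix of "kqcv" already in the trie is "kqc" (length 3).
New nodes needed: |"kqcv"| − 3 = 4 − 3 = 1.

1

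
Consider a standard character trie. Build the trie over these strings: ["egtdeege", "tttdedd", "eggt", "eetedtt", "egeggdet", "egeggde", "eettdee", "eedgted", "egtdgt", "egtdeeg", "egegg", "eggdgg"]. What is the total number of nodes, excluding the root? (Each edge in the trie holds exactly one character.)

Trace insertions, counting only characters that open a new branch:
  "egtdeege" → 8 new (e, g, t, d, e, e, g, e)
  "tttdedd" → 7 new (t, t, t, d, e, d, d)
  "eggt" → prefix "eg" already present; 2 new (g, t)
  "eetedtt" → prefix "e" already present; 6 new (e, t, e, d, t, t)
  "egeggdet" → prefix "eg" already present; 6 new (e, g, g, d, e, t)
  "egeggde" → prefix "egeggde" already present; 0 new (none)
  "eettdee" → prefix "eet" already present; 4 new (t, d, e, e)
  "eedgted" → prefix "ee" already present; 5 new (d, g, t, e, d)
  "egtdgt" → prefix "egtd" already present; 2 new (g, t)
  "egtdeeg" → prefix "egtdeeg" already present; 0 new (none)
  "egegg" → prefix "egegg" already present; 0 new (none)
  "eggdgg" → prefix "egg" already present; 3 new (d, g, g)
Total nodes = 8 + 7 + 2 + 6 + 6 + 0 + 4 + 5 + 2 + 0 + 0 + 3 = 43

43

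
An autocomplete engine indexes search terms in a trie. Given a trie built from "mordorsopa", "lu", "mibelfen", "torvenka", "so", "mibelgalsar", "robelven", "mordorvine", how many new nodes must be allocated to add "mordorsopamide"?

The longest prefix of "mordorsopamide" already in the trie is "mordorsopa" (length 10).
Each of the 4 remaining characters creates one node.

4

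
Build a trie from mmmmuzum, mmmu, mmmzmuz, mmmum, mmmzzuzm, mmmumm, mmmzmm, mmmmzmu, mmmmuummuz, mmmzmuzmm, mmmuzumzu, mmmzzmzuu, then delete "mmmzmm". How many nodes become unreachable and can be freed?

1

After clearing the end-marker at "mmmzmm", prune upward until reaching a node still needed by another word.
The suffix "m" (1 node) is used only by "mmmzmm"; the node for "mmmzm" still has the child "u", so pruning stops there.
Nodes removed: 1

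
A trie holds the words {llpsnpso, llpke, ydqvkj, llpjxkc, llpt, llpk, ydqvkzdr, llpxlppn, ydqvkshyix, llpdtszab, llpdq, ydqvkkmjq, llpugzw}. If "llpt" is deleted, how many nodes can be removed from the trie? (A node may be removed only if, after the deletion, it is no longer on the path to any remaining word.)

1

Walk "llpt" from the leaf back toward the root, removing each node that no remaining word uses.
The suffix "t" (1 node) is used only by "llpt"; the node for "llp" still has the child "s", so pruning stops there.
Nodes removed: 1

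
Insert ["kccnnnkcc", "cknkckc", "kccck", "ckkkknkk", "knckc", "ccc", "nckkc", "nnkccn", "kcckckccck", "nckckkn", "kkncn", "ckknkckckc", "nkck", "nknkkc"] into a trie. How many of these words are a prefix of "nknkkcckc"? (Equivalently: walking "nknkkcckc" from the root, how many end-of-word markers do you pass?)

1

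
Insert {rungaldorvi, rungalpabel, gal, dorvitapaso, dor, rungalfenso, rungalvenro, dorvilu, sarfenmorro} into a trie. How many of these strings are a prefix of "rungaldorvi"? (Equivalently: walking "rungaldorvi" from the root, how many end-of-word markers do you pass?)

Check each prefix of "rungaldorvi" against the stored set — each match is an end-marker on the path.
Prefixes of the query that are stored words: "rungaldorvi"
Count: 1

1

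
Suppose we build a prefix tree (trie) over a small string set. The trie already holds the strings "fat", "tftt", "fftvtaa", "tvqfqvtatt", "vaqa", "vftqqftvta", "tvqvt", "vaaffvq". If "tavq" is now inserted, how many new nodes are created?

3

Walking "tavq" from the root, the first 1 characters ("t") follow existing edges; "a" is the first miss.
New nodes needed: |"tavq"| − 1 = 4 − 1 = 3.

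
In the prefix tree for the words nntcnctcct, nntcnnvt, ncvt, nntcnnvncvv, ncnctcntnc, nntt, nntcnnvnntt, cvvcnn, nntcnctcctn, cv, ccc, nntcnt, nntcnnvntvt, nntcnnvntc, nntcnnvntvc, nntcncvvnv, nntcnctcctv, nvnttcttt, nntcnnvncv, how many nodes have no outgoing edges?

A leaf is a node with no children — equivalently, the end of a word that is not a proper prefix of any other stored word.
Those words: "ccc", "cvvcnn", "ncnctcntnc", "ncvt", "nntcnctcctn", "nntcnctcctv", "nntcncvvnv", "nntcnnvncvv", "nntcnnvnntt", "nntcnnvntc", "nntcnnvntvc", "nntcnnvntvt", "nntcnnvt", "nntcnt", "nntt", "nvnttcttt"
Leaf count: 16

16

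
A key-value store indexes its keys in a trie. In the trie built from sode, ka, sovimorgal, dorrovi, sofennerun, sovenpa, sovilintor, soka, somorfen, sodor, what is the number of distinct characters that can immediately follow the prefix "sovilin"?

1

The children of the "sovilin" node are the distinct next characters among strings starting with "sovilin".
Distinct next characters after "sovilin": t.
That node has 1 child edge.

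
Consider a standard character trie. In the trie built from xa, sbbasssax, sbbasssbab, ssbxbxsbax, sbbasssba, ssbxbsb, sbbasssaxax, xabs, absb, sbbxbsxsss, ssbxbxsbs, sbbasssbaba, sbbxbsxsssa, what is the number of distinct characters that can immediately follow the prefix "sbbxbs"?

Walk "sbbxbs" from the root, arriving at one node.
Distinct next characters after "sbbxbs": x.
That node has 1 child edge.

1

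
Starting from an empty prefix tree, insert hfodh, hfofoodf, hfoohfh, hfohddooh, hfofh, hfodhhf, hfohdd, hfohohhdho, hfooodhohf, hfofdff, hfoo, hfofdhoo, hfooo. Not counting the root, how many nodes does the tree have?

Count nodes per top-level branch (shared prefixes stored once):
  'h'-branch (hfodh, hfodhhf, hfofdff, hfofdhoo, hfofh, hfofoodf, hfohdd, hfohddooh, hfohohhdho, hfoo, hfoohfh, hfooo, hfooodhohf): 41 nodes
Sum: 41

41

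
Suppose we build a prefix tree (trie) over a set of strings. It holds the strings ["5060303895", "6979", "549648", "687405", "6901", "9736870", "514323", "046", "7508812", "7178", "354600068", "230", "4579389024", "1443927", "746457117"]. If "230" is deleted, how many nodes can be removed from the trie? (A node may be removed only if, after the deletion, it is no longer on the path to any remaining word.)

A node on "230"'s path can go only if nothing else ends at it or branches off below it.
No other word shares any prefix with "230", so all 3 of its nodes go.
Nodes removed: 3

3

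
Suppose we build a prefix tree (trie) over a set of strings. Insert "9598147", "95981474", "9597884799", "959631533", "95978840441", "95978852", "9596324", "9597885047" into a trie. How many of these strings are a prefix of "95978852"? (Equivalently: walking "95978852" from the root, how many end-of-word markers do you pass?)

1

Check each prefix of "95978852" against the stored set — each match is an end-marker on the path.
Prefixes of the query that are stored words: "95978852"
Count: 1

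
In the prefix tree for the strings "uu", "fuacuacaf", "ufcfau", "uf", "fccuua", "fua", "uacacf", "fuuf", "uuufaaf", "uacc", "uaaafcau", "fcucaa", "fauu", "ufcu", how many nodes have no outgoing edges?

A leaf is a node with no children — equivalently, the end of a word that is not a proper prefix of any other stored word.
Those words: "fauu", "fccuua", "fcucaa", "fuacuacaf", "fuuf", "uaaafcau", "uacacf", "uacc", "ufcfau", "ufcu", "uuufaaf"
Leaf count: 11

11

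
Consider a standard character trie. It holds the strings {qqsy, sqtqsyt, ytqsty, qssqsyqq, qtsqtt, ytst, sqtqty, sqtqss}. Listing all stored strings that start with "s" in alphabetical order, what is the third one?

DFS of the "s" subtree visits, in order: "sqtqss", "sqtqsyt", "sqtqty"
The 3rd is sqtqty.

sqtqty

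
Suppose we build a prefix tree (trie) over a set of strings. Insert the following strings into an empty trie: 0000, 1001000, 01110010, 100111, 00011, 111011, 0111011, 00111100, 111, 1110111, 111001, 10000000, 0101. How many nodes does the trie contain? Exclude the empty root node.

45

Insert word by word; a character creates a node only if that edge doesn't already exist:
  "0000" → 4 new (0, 0, 0, 0)
  "1001000" → 7 new (1, 0, 0, 1, 0, 0, 0)
  "01110010" → prefix "0" already present; 7 new (1, 1, 1, 0, 0, 1, 0)
  "100111" → prefix "1001" already present; 2 new (1, 1)
  "00011" → prefix "000" already present; 2 new (1, 1)
  "111011" → prefix "1" already present; 5 new (1, 1, 0, 1, 1)
  "0111011" → prefix "01110" already present; 2 new (1, 1)
  "00111100" → prefix "00" already present; 6 new (1, 1, 1, 1, 0, 0)
  "111" → prefix "111" already present; 0 new (none)
  "1110111" → prefix "111011" already present; 1 new (1)
  "111001" → prefix "1110" already present; 2 new (0, 1)
  "10000000" → prefix "100" already present; 5 new (0, 0, 0, 0, 0)
  "0101" → prefix "01" already present; 2 new (0, 1)
Total nodes = 4 + 7 + 7 + 2 + 2 + 5 + 2 + 6 + 0 + 1 + 2 + 5 + 2 = 45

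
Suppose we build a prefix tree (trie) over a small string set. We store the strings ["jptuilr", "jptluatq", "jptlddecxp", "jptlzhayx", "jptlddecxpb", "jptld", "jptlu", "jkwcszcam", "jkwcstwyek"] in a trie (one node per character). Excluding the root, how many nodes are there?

Insert word by word; a character creates a node only if that edge doesn't already exist:
  "jptuilr" → 7 new (j, p, t, u, i, l, r)
  "jptluatq" → prefix "jpt" already present; 5 new (l, u, a, t, q)
  "jptlddecxp" → prefix "jptl" already present; 6 new (d, d, e, c, x, p)
  "jptlzhayx" → prefix "jptl" already present; 5 new (z, h, a, y, x)
  "jptlddecxpb" → prefix "jptlddecxp" already present; 1 new (b)
  "jptld" → prefix "jptld" already present; 0 new (none)
  "jptlu" → prefix "jptlu" already present; 0 new (none)
  "jkwcszcam" → prefix "j" already present; 8 new (k, w, c, s, z, c, a, m)
  "jkwcstwyek" → prefix "jkwcs" already present; 5 new (t, w, y, e, k)
Total nodes = 7 + 5 + 6 + 5 + 1 + 0 + 0 + 8 + 5 = 37

37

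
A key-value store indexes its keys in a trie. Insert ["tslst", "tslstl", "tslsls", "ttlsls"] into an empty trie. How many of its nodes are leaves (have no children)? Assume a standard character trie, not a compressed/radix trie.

Leaves are exactly the stored words that no other stored word extends.
Those words: "tslsls", "tslstl", "ttlsls"
Leaf count: 3

3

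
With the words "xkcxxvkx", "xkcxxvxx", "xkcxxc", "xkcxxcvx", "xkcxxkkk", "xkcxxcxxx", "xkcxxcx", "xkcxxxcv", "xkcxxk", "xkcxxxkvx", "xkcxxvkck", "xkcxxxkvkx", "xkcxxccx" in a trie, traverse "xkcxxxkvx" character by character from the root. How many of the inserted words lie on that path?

Traverse "xkcxxxkvx" character by character; count nodes along the way that are marked as word ends.
Prefixes of the query that are stored words: "xkcxxxkvx"
Count: 1

1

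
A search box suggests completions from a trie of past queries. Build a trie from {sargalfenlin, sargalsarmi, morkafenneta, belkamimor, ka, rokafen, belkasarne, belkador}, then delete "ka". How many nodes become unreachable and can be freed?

A node on "ka"'s path can go only if nothing else ends at it or branches off below it.
No other word shares any prefix with "ka", so all 2 of its nodes go.
Nodes removed: 2

2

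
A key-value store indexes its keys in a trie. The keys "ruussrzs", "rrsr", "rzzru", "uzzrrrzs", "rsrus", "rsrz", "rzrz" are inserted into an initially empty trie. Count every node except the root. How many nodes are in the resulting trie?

Trace insertions, counting only characters that open a new branch:
  "ruussrzs" → 8 new (r, u, u, s, s, r, z, s)
  "rrsr" → prefix "r" already present; 3 new (r, s, r)
  "rzzru" → prefix "r" already present; 4 new (z, z, r, u)
  "uzzrrrzs" → 8 new (u, z, z, r, r, r, z, s)
  "rsrus" → prefix "r" already present; 4 new (s, r, u, s)
  "rsrz" → prefix "rsr" already present; 1 new (z)
  "rzrz" → prefix "rz" already present; 2 new (r, z)
Total nodes = 8 + 3 + 4 + 8 + 4 + 1 + 2 = 30

30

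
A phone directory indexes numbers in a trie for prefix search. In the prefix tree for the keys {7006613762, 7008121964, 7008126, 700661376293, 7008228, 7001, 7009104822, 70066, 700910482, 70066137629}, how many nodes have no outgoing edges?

6

A leaf is a node with no children — equivalently, the end of a word that is not a proper prefix of any other stored word.
Those words: "7001", "700661376293", "7008121964", "7008126", "7008228", "7009104822"
Leaf count: 6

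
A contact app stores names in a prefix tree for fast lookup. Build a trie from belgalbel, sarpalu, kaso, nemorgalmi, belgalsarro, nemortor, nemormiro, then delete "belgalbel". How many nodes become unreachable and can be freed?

Walk "belgalbel" from the leaf back toward the root, removing each node that no remaining word uses.
The suffix "bel" (3 nodes) is used only by "belgalbel"; the node for "belgal" still has the child "s", so pruning stops there.
Nodes removed: 3

3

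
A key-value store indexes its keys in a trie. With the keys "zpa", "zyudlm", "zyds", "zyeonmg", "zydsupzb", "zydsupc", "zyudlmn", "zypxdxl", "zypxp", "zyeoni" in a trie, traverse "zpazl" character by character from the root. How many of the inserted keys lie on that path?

Check each prefix of "zpazl" against the stored set — each match is an end-marker on the path.
Prefixes of the query that are stored words: "zpa"
Count: 1

1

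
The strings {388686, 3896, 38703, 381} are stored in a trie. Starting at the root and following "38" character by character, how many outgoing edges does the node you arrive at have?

4

Walk "38" from the root, arriving at one node.
Distinct next characters after "38": 1, 7, 8, 9.
That node has 4 child edges.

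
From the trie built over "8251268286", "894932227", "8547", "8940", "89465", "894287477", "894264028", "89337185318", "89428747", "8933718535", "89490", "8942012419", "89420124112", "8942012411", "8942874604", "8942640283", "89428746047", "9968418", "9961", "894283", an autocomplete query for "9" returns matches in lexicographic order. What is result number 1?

Words with prefix "9", in lexicographic order: "9961", "9968418"
Position 1: 9961

9961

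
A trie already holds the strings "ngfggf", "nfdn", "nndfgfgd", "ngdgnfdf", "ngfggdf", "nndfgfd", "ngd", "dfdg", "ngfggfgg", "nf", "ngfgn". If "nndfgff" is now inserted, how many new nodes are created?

Walking "nndfgff" from the root, the first 6 characters ("nndfgf") follow existing edges; "f" is the first miss.
New nodes needed: |"nndfgff"| − 6 = 7 − 6 = 1.

1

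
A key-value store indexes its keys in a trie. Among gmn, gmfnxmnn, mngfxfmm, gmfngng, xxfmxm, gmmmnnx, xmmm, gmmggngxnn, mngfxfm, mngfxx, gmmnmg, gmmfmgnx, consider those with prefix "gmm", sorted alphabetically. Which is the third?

gmmmnnx

Filter for "gmm…" and sort: "gmmfmgnx", "gmmggngxnn", "gmmmnnx", "gmmnmg"
The 3rd is gmmmnnx.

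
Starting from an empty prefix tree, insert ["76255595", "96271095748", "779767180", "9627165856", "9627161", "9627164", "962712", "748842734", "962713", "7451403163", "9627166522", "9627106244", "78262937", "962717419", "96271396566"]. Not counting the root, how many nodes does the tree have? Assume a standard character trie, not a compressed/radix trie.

76

Count nodes per top-level branch (shared prefixes stored once):
  '7'-branch (7451403163, 748842734, 76255595, 779767180, 78262937): 39 nodes
  '9'-branch (9627106244, 96271095748, 962712, 962713, 96271396566, 9627161, 9627164, 9627165856, 9627166522, 962717419): 37 nodes
Sum: 76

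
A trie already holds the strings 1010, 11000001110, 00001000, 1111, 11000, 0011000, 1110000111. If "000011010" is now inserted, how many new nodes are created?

"00001" is already a path in the trie; the remaining "1010" must be added.
New nodes needed: |"000011010"| − 5 = 9 − 5 = 4.

4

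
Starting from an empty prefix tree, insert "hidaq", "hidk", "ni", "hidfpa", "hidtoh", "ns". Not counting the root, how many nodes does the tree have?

15

Count nodes per top-level branch (shared prefixes stored once):
  'h'-branch (hidaq, hidfpa, hidk, hidtoh): 12 nodes
  'n'-branch (ni, ns): 3 nodes
Sum: 15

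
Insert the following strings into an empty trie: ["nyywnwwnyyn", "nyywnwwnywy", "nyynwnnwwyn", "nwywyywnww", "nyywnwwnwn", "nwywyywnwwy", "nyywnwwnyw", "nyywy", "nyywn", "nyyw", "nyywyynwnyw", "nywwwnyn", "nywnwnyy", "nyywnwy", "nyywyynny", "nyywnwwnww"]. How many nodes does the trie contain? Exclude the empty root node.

55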